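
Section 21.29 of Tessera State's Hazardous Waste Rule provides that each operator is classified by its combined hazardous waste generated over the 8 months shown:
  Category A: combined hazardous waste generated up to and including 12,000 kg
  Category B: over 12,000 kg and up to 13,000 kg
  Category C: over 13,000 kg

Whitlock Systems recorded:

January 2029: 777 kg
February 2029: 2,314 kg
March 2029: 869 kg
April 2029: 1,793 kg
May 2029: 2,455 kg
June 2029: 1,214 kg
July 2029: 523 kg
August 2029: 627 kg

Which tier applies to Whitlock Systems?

Category A

Combined hazardous waste generated: 777 kg + 2,314 kg + 869 kg + 1,793 kg + 2,455 kg + 1,214 kg + 523 kg + 627 kg = 10,572 kg.
10,572 kg ≤ 12,000 kg, so Category A applies.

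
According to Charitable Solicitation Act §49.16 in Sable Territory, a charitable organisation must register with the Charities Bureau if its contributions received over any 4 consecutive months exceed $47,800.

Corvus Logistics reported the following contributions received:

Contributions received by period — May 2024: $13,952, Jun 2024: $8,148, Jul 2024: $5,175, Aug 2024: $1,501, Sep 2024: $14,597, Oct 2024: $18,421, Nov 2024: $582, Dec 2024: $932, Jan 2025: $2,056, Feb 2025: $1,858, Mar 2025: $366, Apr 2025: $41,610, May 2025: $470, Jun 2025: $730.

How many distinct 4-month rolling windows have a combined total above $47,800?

May 2024–Aug 2024: $13,952 + $8,148 + $5,175 + $1,501 = $28,776 (under)
Jun 2024–Sep 2024: $8,148 + $5,175 + $1,501 + $14,597 = $29,421 (under)
Jul 2024–Oct 2024: $5,175 + $1,501 + $14,597 + $18,421 = $39,694 (under)
Aug 2024–Nov 2024: $1,501 + $14,597 + $18,421 + $582 = $35,101 (under)
Sep 2024–Dec 2024: $14,597 + $18,421 + $582 + $932 = $34,532 (under)
Oct 2024–Jan 2025: $18,421 + $582 + $932 + $2,056 = $21,991 (under)
Nov 2024–Feb 2025: $582 + $932 + $2,056 + $1,858 = $5,428 (under)
Dec 2024–Mar 2025: $932 + $2,056 + $1,858 + $366 = $5,212 (under)
Jan 2025–Apr 2025: $2,056 + $1,858 + $366 + $41,610 = $45,890 (under)
Feb 2025–May 2025: $1,858 + $366 + $41,610 + $470 = $44,304 (under)
Mar 2025–Jun 2025: $366 + $41,610 + $470 + $730 = $43,176 (under)
0 windows exceed the threshold.

0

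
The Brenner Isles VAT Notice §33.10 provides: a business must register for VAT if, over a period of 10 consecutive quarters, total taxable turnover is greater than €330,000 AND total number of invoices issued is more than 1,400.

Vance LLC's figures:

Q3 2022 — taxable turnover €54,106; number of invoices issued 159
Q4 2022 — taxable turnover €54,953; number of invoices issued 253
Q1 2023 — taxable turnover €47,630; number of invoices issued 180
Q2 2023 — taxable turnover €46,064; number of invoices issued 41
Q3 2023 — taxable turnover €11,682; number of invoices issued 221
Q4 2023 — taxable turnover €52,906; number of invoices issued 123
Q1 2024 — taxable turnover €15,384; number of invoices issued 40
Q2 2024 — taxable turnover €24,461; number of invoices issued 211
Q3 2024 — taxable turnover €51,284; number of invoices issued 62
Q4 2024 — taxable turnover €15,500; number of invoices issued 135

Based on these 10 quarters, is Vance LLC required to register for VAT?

Yes

Total taxable turnover: €54,106 + €54,953 + €47,630 + €46,064 + €11,682 + €52,906 + €15,384 + €24,461 + €51,284 + €15,500 = €373,970 (> €330,000).
Total number of invoices issued: 159 + 253 + 180 + 41 + 221 + 123 + 40 + 211 + 62 + 135 = 1,425 (> 1,400).
The test is 'and': both thresholds are exceeded.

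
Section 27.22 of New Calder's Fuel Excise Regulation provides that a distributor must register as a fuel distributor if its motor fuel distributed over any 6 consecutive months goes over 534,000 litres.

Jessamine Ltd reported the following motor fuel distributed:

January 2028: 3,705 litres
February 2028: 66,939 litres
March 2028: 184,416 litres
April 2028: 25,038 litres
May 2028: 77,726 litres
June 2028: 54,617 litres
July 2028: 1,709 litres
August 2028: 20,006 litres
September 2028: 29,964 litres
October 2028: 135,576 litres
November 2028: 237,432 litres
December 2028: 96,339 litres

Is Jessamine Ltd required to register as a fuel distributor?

No

January 2028–June 2028: 3,705 litres + 66,939 litres + 184,416 litres + 25,038 litres + 77,726 litres + 54,617 litres = 412,441 litres (under)
February 2028–July 2028: 66,939 litres + 184,416 litres + 25,038 litres + 77,726 litres + 54,617 litres + 1,709 litres = 410,445 litres (under)
March 2028–August 2028: 184,416 litres + 25,038 litres + 77,726 litres + 54,617 litres + 1,709 litres + 20,006 litres = 363,512 litres (under)
April 2028–September 2028: 25,038 litres + 77,726 litres + 54,617 litres + 1,709 litres + 20,006 litres + 29,964 litres = 209,060 litres (under)
May 2028–October 2028: 77,726 litres + 54,617 litres + 1,709 litres + 20,006 litres + 29,964 litres + 135,576 litres = 319,598 litres (under)
June 2028–November 2028: 54,617 litres + 1,709 litres + 20,006 litres + 29,964 litres + 135,576 litres + 237,432 litres = 479,304 litres (under)
July 2028–December 2028: 1,709 litres + 20,006 litres + 29,964 litres + 135,576 litres + 237,432 litres + 96,339 litres = 521,026 litres (under)
No window exceeds 534,000 litres.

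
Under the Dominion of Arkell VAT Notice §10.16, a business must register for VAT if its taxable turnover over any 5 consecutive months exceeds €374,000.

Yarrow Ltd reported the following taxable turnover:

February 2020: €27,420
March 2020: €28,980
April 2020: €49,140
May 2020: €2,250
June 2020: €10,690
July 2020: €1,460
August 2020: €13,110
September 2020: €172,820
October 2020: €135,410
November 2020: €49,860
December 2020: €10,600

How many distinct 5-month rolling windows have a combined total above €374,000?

1

February 2020–June 2020: €27,420 + €28,980 + €49,140 + €2,250 + €10,690 = €118,480 (under)
March 2020–July 2020: €28,980 + €49,140 + €2,250 + €10,690 + €1,460 = €92,520 (under)
April 2020–August 2020: €49,140 + €2,250 + €10,690 + €1,460 + €13,110 = €76,650 (under)
May 2020–September 2020: €2,250 + €10,690 + €1,460 + €13,110 + €172,820 = €200,330 (under)
June 2020–October 2020: €10,690 + €1,460 + €13,110 + €172,820 + €135,410 = €333,490 (under)
July 2020–November 2020: €1,460 + €13,110 + €172,820 + €135,410 + €49,860 = €372,660 (under)
August 2020–December 2020: €13,110 + €172,820 + €135,410 + €49,860 + €10,600 = €381,800 (over)
1 window exceeds the threshold.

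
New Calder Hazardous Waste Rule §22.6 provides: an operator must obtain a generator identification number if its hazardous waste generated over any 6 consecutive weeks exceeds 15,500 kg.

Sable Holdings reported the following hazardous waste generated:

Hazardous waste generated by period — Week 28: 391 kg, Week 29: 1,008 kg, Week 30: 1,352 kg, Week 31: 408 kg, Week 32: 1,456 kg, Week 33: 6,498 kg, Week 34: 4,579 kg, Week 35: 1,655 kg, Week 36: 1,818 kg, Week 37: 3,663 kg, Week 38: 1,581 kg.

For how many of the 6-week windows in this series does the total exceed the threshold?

4

Week 28–Week 33: 391 kg + 1,008 kg + 1,352 kg + 408 kg + 1,456 kg + 6,498 kg = 11,113 kg (under)
Week 29–Week 34: 1,008 kg + 1,352 kg + 408 kg + 1,456 kg + 6,498 kg + 4,579 kg = 15,301 kg (under)
Week 30–Week 35: 1,352 kg + 408 kg + 1,456 kg + 6,498 kg + 4,579 kg + 1,655 kg = 15,948 kg (over)
Week 31–Week 36: 408 kg + 1,456 kg + 6,498 kg + 4,579 kg + 1,655 kg + 1,818 kg = 16,414 kg (over)
Week 32–Week 37: 1,456 kg + 6,498 kg + 4,579 kg + 1,655 kg + 1,818 kg + 3,663 kg = 19,669 kg (over)
Week 33–Week 38: 6,498 kg + 4,579 kg + 1,655 kg + 1,818 kg + 3,663 kg + 1,581 kg = 19,794 kg (over)
4 windows exceed the threshold.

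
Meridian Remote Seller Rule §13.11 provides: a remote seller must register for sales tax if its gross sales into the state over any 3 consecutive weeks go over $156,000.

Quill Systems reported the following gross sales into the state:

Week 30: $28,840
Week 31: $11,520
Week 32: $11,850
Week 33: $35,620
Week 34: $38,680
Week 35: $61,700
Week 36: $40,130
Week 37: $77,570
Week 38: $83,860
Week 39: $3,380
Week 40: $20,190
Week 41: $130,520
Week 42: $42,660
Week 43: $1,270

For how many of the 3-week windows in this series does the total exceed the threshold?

5

Week 30–Week 32: $28,840 + $11,520 + $11,850 = $52,210 (under)
Week 31–Week 33: $11,520 + $11,850 + $35,620 = $58,990 (under)
Week 32–Week 34: $11,850 + $35,620 + $38,680 = $86,150 (under)
Week 33–Week 35: $35,620 + $38,680 + $61,700 = $136,000 (under)
Week 34–Week 36: $38,680 + $61,700 + $40,130 = $140,510 (under)
Week 35–Week 37: $61,700 + $40,130 + $77,570 = $179,400 (over)
Week 36–Week 38: $40,130 + $77,570 + $83,860 = $201,560 (over)
Week 37–Week 39: $77,570 + $83,860 + $3,380 = $164,810 (over)
Week 38–Week 40: $83,860 + $3,380 + $20,190 = $107,430 (under)
Week 39–Week 41: $3,380 + $20,190 + $130,520 = $154,090 (under)
Week 40–Week 42: $20,190 + $130,520 + $42,660 = $193,370 (over)
Week 41–Week 43: $130,520 + $42,660 + $1,270 = $174,450 (over)
5 windows exceed the threshold.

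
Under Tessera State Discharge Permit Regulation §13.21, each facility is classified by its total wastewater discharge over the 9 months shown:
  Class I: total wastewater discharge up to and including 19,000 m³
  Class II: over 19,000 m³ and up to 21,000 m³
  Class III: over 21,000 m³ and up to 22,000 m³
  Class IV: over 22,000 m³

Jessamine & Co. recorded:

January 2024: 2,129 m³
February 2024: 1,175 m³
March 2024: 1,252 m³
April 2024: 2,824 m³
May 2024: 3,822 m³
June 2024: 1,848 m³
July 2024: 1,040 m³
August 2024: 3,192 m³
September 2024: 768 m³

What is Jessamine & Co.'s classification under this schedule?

Class I

Total wastewater discharge: 2,129 m³ + 1,175 m³ + 1,252 m³ + 2,824 m³ + 3,822 m³ + 1,848 m³ + 1,040 m³ + 3,192 m³ + 768 m³ = 18,050 m³.
18,050 m³ ≤ 19,000 m³, so Class I applies.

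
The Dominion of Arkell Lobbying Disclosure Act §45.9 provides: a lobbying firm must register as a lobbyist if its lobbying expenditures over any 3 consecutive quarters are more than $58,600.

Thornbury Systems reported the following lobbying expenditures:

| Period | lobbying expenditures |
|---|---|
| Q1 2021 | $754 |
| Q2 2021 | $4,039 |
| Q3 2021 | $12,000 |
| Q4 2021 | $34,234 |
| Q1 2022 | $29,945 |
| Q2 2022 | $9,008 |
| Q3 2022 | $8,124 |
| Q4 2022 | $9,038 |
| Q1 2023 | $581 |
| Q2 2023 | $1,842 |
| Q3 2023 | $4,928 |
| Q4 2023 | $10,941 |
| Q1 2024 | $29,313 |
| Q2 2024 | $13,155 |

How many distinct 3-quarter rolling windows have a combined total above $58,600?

Q1 2021–Q3 2021: $754 + $4,039 + $12,000 = $16,793 (under)
Q2 2021–Q4 2021: $4,039 + $12,000 + $34,234 = $50,273 (under)
Q3 2021–Q1 2022: $12,000 + $34,234 + $29,945 = $76,179 (over)
Q4 2021–Q2 2022: $34,234 + $29,945 + $9,008 = $73,187 (over)
Q1 2022–Q3 2022: $29,945 + $9,008 + $8,124 = $47,077 (under)
Q2 2022–Q4 2022: $9,008 + $8,124 + $9,038 = $26,170 (under)
Q3 2022–Q1 2023: $8,124 + $9,038 + $581 = $17,743 (under)
Q4 2022–Q2 2023: $9,038 + $581 + $1,842 = $11,461 (under)
Q1 2023–Q3 2023: $581 + $1,842 + $4,928 = $7,351 (under)
Q2 2023–Q4 2023: $1,842 + $4,928 + $10,941 = $17,711 (under)
Q3 2023–Q1 2024: $4,928 + $10,941 + $29,313 = $45,182 (under)
Q4 2023–Q2 2024: $10,941 + $29,313 + $13,155 = $53,409 (under)
2 windows exceed the threshold.

2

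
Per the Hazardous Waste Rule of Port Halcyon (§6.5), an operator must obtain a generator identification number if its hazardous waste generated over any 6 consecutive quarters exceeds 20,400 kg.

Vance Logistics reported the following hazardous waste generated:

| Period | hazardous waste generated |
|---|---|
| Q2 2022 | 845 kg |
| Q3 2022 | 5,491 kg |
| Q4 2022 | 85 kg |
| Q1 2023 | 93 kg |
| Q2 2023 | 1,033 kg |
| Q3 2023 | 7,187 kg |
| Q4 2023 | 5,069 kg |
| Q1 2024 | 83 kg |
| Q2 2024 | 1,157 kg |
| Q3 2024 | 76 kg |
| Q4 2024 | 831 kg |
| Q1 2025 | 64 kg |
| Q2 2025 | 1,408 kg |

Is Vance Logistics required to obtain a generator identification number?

No

Q2 2022–Q3 2023: 845 kg + 5,491 kg + 85 kg + 93 kg + 1,033 kg + 7,187 kg = 14,734 kg (under)
Q3 2022–Q4 2023: 5,491 kg + 85 kg + 93 kg + 1,033 kg + 7,187 kg + 5,069 kg = 18,958 kg (under)
Q4 2022–Q1 2024: 85 kg + 93 kg + 1,033 kg + 7,187 kg + 5,069 kg + 83 kg = 13,550 kg (under)
Q1 2023–Q2 2024: 93 kg + 1,033 kg + 7,187 kg + 5,069 kg + 83 kg + 1,157 kg = 14,622 kg (under)
Q2 2023–Q3 2024: 1,033 kg + 7,187 kg + 5,069 kg + 83 kg + 1,157 kg + 76 kg = 14,605 kg (under)
Q3 2023–Q4 2024: 7,187 kg + 5,069 kg + 83 kg + 1,157 kg + 76 kg + 831 kg = 14,403 kg (under)
Q4 2023–Q1 2025: 5,069 kg + 83 kg + 1,157 kg + 76 kg + 831 kg + 64 kg = 7,280 kg (under)
Q1 2024–Q2 2025: 83 kg + 1,157 kg + 76 kg + 831 kg + 64 kg + 1,408 kg = 3,619 kg (under)
No window exceeds 20,400 kg.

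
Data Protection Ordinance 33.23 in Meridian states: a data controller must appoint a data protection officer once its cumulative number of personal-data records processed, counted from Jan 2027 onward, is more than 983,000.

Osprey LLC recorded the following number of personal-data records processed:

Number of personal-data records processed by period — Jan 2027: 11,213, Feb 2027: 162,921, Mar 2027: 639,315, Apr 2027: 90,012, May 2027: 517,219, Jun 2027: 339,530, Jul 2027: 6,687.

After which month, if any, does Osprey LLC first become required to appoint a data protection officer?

May 2027

Through Jan 2027: 11,213
Through Feb 2027: 174,134
Through Mar 2027: 813,449
Through Apr 2027: 903,461
Through May 2027: 1,420,680 ← exceeds threshold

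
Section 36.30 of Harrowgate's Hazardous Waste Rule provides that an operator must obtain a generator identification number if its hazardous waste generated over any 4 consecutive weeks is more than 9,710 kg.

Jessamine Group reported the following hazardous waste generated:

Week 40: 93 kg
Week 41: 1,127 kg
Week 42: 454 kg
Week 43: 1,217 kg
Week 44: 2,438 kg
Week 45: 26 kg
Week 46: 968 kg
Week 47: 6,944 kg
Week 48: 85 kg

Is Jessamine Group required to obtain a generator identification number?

Yes

Week 40–Week 43: 93 kg + 1,127 kg + 454 kg + 1,217 kg = 2,891 kg (under)
Week 41–Week 44: 1,127 kg + 454 kg + 1,217 kg + 2,438 kg = 5,236 kg (under)
Week 42–Week 45: 454 kg + 1,217 kg + 2,438 kg + 26 kg = 4,135 kg (under)
Week 43–Week 46: 1,217 kg + 2,438 kg + 26 kg + 968 kg = 4,649 kg (under)
Week 44–Week 47: 2,438 kg + 26 kg + 968 kg + 6,944 kg = 10,376 kg (over)
Week 45–Week 48: 26 kg + 968 kg + 6,944 kg + 85 kg = 8,023 kg (under)
At least one window exceeds 9,710 kg.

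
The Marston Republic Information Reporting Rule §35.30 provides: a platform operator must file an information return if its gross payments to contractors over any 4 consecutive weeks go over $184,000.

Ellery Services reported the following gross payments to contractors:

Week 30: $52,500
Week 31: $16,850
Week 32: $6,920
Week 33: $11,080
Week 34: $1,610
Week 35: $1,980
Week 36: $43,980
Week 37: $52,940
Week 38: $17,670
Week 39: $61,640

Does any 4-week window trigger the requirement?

No

Week 30–Week 33: $52,500 + $16,850 + $6,920 + $11,080 = $87,350 (under)
Week 31–Week 34: $16,850 + $6,920 + $11,080 + $1,610 = $36,460 (under)
Week 32–Week 35: $6,920 + $11,080 + $1,610 + $1,980 = $21,590 (under)
Week 33–Week 36: $11,080 + $1,610 + $1,980 + $43,980 = $58,650 (under)
Week 34–Week 37: $1,610 + $1,980 + $43,980 + $52,940 = $100,510 (under)
Week 35–Week 38: $1,980 + $43,980 + $52,940 + $17,670 = $116,570 (under)
Week 36–Week 39: $43,980 + $52,940 + $17,670 + $61,640 = $176,230 (under)
No window exceeds $184,000.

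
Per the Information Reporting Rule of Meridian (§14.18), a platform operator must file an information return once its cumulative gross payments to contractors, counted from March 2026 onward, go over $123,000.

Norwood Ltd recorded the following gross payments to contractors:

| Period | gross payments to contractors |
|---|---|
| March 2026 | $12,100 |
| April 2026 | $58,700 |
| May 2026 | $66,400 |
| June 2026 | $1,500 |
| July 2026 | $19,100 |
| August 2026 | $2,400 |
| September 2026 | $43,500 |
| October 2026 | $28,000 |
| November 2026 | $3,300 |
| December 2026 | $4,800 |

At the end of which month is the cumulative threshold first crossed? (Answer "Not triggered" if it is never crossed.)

Through March 2026: $12,100
Through April 2026: $70,800
Through May 2026: $137,200 ← exceeds threshold

May 2026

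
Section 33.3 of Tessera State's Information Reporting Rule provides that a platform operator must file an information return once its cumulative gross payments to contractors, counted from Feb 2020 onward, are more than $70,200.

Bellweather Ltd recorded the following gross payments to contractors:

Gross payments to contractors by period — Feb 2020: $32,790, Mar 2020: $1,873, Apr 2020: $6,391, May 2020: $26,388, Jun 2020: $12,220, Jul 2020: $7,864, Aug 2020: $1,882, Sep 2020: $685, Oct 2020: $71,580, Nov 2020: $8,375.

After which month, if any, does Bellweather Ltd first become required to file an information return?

Through Feb 2020: $32,790
Through Mar 2020: $34,663
Through Apr 2020: $41,054
Through May 2020: $67,442
Through Jun 2020: $79,662 ← exceeds threshold

Jun 2020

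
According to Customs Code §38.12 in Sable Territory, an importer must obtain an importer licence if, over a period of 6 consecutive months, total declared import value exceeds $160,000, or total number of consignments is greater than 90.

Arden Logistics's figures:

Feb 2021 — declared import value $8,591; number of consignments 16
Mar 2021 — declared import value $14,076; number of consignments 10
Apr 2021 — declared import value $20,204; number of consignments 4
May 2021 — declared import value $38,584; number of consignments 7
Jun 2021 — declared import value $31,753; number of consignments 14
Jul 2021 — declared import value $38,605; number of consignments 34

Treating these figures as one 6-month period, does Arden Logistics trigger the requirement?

No

Total declared import value: $8,591 + $14,076 + $20,204 + $38,584 + $31,753 + $38,605 = $151,813 (≤ $160,000).
Total number of consignments: 16 + 10 + 4 + 7 + 14 + 34 = 85 (≤ 90).
The test is 'or': neither threshold is exceeded.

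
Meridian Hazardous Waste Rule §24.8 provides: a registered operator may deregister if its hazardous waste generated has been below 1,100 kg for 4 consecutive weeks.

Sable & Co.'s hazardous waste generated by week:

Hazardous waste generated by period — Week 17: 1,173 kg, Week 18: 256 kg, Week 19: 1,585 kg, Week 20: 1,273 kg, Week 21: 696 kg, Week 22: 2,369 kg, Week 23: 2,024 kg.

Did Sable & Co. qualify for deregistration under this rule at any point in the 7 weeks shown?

No

Weeks below 1,100 kg: Week 18, Week 21.
Longest run of consecutive weeks below the threshold: 1.
1 < 4, so Sable & Co. never became eligible.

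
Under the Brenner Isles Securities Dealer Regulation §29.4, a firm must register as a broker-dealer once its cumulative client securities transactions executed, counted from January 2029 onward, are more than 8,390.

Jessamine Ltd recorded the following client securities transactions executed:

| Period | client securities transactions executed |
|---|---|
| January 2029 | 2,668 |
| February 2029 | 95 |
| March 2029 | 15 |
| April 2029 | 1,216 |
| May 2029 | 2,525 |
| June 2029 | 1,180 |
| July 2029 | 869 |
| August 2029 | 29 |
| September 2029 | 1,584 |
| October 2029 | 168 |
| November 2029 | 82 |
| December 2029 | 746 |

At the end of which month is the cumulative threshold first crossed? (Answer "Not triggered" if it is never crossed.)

July 2029

Through January 2029: 2,668
Through February 2029: 2,763
Through March 2029: 2,778
Through April 2029: 3,994
Through May 2029: 6,519
Through June 2029: 7,699
Through July 2029: 8,568 ← exceeds threshold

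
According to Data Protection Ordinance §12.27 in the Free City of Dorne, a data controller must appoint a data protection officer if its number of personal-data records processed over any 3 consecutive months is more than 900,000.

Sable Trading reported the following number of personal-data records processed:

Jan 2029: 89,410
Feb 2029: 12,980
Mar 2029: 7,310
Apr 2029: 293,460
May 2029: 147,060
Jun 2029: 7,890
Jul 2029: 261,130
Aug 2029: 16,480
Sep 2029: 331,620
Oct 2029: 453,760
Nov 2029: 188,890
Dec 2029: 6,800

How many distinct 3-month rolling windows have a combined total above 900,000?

1

Jan 2029–Mar 2029: 89,410 + 12,980 + 7,310 = 109,700 (under)
Feb 2029–Apr 2029: 12,980 + 7,310 + 293,460 = 313,750 (under)
Mar 2029–May 2029: 7,310 + 293,460 + 147,060 = 447,830 (under)
Apr 2029–Jun 2029: 293,460 + 147,060 + 7,890 = 448,410 (under)
May 2029–Jul 2029: 147,060 + 7,890 + 261,130 = 416,080 (under)
Jun 2029–Aug 2029: 7,890 + 261,130 + 16,480 = 285,500 (under)
Jul 2029–Sep 2029: 261,130 + 16,480 + 331,620 = 609,230 (under)
Aug 2029–Oct 2029: 16,480 + 331,620 + 453,760 = 801,860 (under)
Sep 2029–Nov 2029: 331,620 + 453,760 + 188,890 = 974,270 (over)
Oct 2029–Dec 2029: 453,760 + 188,890 + 6,800 = 649,450 (under)
1 window exceeds the threshold.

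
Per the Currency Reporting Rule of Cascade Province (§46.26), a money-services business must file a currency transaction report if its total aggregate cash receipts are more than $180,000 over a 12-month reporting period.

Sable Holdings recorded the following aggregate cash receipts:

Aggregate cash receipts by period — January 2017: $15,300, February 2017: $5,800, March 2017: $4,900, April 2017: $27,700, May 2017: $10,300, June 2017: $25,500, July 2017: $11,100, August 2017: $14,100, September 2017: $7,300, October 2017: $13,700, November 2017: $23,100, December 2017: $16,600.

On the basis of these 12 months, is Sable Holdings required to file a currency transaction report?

No

Total aggregate cash receipts: $15,300 + $5,800 + $4,900 + $27,700 + $10,300 + $25,500 + $11,100 + $14,100 + $7,300 + $13,700 + $23,100 + $16,600 = $175,400.
$175,400 ≤ $180,000, so the threshold is not exceeded.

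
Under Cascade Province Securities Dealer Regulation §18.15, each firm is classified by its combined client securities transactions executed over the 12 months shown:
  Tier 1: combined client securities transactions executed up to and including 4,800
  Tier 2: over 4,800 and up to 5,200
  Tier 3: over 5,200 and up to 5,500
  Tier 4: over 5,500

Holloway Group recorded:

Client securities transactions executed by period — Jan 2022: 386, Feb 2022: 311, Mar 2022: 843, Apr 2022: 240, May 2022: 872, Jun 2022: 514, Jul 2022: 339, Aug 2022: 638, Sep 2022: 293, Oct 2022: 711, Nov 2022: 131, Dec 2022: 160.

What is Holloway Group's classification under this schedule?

Combined client securities transactions executed: 386 + 311 + 843 + 240 + 872 + 514 + 339 + 638 + 293 + 711 + 131 + 160 = 5,438.
5,200 < 5,438 ≤ 5,500, so Tier 3 applies.

Tier 3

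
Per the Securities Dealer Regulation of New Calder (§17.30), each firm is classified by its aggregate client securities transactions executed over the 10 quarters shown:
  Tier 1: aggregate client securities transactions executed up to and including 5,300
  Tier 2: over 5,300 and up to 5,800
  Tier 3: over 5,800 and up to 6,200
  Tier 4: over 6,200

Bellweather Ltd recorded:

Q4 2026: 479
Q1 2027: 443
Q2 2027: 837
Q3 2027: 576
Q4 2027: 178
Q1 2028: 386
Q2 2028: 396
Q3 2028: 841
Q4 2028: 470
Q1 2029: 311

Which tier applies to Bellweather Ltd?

Aggregate client securities transactions executed: 479 + 443 + 837 + 576 + 178 + 386 + 396 + 841 + 470 + 311 = 4,917.
4,917 ≤ 5,300, so Tier 1 applies.

Tier 1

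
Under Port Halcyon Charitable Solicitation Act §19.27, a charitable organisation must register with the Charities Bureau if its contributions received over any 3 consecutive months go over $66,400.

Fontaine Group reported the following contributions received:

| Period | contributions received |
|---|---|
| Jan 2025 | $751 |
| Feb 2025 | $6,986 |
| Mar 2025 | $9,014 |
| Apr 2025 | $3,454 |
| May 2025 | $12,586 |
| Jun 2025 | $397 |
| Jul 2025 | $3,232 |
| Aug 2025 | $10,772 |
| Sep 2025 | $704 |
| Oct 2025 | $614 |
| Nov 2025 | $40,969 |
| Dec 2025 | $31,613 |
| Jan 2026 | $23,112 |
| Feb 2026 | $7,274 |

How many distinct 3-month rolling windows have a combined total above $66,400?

2

Jan 2025–Mar 2025: $751 + $6,986 + $9,014 = $16,751 (under)
Feb 2025–Apr 2025: $6,986 + $9,014 + $3,454 = $19,454 (under)
Mar 2025–May 2025: $9,014 + $3,454 + $12,586 = $25,054 (under)
Apr 2025–Jun 2025: $3,454 + $12,586 + $397 = $16,437 (under)
May 2025–Jul 2025: $12,586 + $397 + $3,232 = $16,215 (under)
Jun 2025–Aug 2025: $397 + $3,232 + $10,772 = $14,401 (under)
Jul 2025–Sep 2025: $3,232 + $10,772 + $704 = $14,708 (under)
Aug 2025–Oct 2025: $10,772 + $704 + $614 = $12,090 (under)
Sep 2025–Nov 2025: $704 + $614 + $40,969 = $42,287 (under)
Oct 2025–Dec 2025: $614 + $40,969 + $31,613 = $73,196 (over)
Nov 2025–Jan 2026: $40,969 + $31,613 + $23,112 = $95,694 (over)
Dec 2025–Feb 2026: $31,613 + $23,112 + $7,274 = $61,999 (under)
2 windows exceed the threshold.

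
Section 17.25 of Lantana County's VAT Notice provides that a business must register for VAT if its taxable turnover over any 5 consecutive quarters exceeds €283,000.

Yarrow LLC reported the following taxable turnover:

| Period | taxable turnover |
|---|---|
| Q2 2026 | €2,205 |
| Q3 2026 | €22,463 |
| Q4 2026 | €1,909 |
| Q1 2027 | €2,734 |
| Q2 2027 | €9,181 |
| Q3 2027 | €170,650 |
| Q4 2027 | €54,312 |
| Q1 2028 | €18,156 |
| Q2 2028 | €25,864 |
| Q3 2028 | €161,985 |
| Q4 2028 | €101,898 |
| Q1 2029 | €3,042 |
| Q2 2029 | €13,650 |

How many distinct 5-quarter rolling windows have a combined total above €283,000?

4

Q2 2026–Q2 2027: €2,205 + €22,463 + €1,909 + €2,734 + €9,181 = €38,492 (under)
Q3 2026–Q3 2027: €22,463 + €1,909 + €2,734 + €9,181 + €170,650 = €206,937 (under)
Q4 2026–Q4 2027: €1,909 + €2,734 + €9,181 + €170,650 + €54,312 = €238,786 (under)
Q1 2027–Q1 2028: €2,734 + €9,181 + €170,650 + €54,312 + €18,156 = €255,033 (under)
Q2 2027–Q2 2028: €9,181 + €170,650 + €54,312 + €18,156 + €25,864 = €278,163 (under)
Q3 2027–Q3 2028: €170,650 + €54,312 + €18,156 + €25,864 + €161,985 = €430,967 (over)
Q4 2027–Q4 2028: €54,312 + €18,156 + €25,864 + €161,985 + €101,898 = €362,215 (over)
Q1 2028–Q1 2029: €18,156 + €25,864 + €161,985 + €101,898 + €3,042 = €310,945 (over)
Q2 2028–Q2 2029: €25,864 + €161,985 + €101,898 + €3,042 + €13,650 = €306,439 (over)
4 windows exceed the threshold.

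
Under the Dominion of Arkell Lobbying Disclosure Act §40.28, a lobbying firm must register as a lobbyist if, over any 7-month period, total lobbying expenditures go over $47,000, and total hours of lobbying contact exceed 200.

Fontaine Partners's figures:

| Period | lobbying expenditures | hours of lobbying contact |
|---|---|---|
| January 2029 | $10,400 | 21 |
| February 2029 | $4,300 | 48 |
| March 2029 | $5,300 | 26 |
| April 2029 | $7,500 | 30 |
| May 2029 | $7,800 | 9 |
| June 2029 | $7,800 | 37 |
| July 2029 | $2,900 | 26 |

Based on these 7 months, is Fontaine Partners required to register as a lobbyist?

Total lobbying expenditures: $10,400 + $4,300 + $5,300 + $7,500 + $7,800 + $7,800 + $2,900 = $46,000 (≤ $47,000).
Total hours of lobbying contact: 21 + 48 + 26 + 30 + 9 + 37 + 26 = 197 (≤ 200).
The test is 'and': the rule requires both, and at least one is not exceeded.

No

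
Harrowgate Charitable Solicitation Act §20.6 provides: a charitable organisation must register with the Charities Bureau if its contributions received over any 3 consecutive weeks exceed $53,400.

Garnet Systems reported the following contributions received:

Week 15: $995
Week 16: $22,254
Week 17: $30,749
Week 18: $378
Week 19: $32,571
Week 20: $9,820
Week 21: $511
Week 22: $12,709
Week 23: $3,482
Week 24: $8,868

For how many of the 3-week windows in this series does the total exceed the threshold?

2

Week 15–Week 17: $995 + $22,254 + $30,749 = $53,998 (over)
Week 16–Week 18: $22,254 + $30,749 + $378 = $53,381 (under)
Week 17–Week 19: $30,749 + $378 + $32,571 = $63,698 (over)
Week 18–Week 20: $378 + $32,571 + $9,820 = $42,769 (under)
Week 19–Week 21: $32,571 + $9,820 + $511 = $42,902 (under)
Week 20–Week 22: $9,820 + $511 + $12,709 = $23,040 (under)
Week 21–Week 23: $511 + $12,709 + $3,482 = $16,702 (under)
Week 22–Week 24: $12,709 + $3,482 + $8,868 = $25,059 (under)
2 windows exceed the threshold.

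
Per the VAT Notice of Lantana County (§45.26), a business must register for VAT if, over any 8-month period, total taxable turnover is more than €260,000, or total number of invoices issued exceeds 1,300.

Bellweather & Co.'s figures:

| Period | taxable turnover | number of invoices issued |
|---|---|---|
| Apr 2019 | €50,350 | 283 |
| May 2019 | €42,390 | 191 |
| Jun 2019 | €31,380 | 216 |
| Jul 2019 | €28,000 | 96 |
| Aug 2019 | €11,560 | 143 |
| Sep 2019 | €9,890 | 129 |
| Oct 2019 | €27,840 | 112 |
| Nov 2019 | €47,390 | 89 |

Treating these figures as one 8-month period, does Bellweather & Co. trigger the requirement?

Total taxable turnover: €50,350 + €42,390 + €31,380 + €28,000 + €11,560 + €9,890 + €27,840 + €47,390 = €248,800 (≤ €260,000).
Total number of invoices issued: 283 + 191 + 216 + 96 + 143 + 129 + 112 + 89 = 1,259 (≤ 1,300).
The test is 'or': neither threshold is exceeded.

No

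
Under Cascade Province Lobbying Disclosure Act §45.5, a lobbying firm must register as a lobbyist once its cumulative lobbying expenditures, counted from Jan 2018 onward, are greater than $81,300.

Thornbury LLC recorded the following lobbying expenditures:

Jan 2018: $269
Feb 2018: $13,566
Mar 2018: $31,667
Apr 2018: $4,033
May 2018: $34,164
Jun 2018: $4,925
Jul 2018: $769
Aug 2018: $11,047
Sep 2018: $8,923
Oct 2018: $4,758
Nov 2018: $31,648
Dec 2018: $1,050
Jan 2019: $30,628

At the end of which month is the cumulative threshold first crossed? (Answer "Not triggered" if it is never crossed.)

Through Jan 2018: $269
Through Feb 2018: $13,835
Through Mar 2018: $45,502
Through Apr 2018: $49,535
Through May 2018: $83,699 ← exceeds threshold

May 2018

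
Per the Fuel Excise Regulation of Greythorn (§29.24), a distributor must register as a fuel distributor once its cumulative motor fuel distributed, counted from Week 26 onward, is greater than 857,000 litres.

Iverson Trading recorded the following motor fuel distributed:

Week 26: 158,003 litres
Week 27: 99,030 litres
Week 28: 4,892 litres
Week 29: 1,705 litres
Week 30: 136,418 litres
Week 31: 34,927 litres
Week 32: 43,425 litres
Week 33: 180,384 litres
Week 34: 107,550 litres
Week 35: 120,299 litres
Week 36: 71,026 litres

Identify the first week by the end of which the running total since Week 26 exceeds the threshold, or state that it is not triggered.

Through Week 26: 158,003 litres
Through Week 27: 257,033 litres
Through Week 28: 261,925 litres
Through Week 29: 263,630 litres
Through Week 30: 400,048 litres
Through Week 31: 434,975 litres
Through Week 32: 478,400 litres
Through Week 33: 658,784 litres
Through Week 34: 766,334 litres
Through Week 35: 886,633 litres ← exceeds threshold

Week 35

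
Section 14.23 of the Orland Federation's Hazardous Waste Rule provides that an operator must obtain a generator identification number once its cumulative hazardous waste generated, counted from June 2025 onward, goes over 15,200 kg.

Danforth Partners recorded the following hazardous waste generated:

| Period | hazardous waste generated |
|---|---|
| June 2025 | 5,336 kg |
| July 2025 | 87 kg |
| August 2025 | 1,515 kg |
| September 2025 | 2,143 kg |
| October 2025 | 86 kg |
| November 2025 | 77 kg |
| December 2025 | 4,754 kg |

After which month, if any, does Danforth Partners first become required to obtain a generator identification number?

Not triggered

Through June 2025: 5,336 kg
Through July 2025: 5,423 kg
Through August 2025: 6,938 kg
Through September 2025: 9,081 kg
Through October 2025: 9,167 kg
Through November 2025: 9,244 kg
Through December 2025: 13,998 kg
Final cumulative total 13,998 kg ≤ 15,200 kg; the threshold is never exceeded.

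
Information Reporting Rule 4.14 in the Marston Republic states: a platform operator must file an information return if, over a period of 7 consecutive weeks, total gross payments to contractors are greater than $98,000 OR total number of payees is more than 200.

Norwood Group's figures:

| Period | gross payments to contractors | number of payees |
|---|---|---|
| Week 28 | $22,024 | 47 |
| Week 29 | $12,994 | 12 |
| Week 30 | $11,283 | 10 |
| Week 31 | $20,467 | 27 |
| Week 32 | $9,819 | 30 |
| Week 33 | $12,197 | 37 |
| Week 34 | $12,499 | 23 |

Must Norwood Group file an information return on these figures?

Yes

Total gross payments to contractors: $22,024 + $12,994 + $11,283 + $20,467 + $9,819 + $12,197 + $12,499 = $101,283 (> $98,000).
Total number of payees: 47 + 12 + 10 + 27 + 30 + 37 + 23 = 186 (≤ 200).
The test is 'or': at least one threshold is exceeded.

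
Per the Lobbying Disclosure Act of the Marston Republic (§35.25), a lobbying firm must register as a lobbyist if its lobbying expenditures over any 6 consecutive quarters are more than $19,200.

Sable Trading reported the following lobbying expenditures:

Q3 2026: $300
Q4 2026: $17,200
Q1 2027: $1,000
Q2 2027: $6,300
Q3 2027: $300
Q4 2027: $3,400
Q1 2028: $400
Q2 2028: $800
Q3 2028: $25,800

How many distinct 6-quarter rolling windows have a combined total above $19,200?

Q3 2026–Q4 2027: $300 + $17,200 + $1,000 + $6,300 + $300 + $3,400 = $28,500 (over)
Q4 2026–Q1 2028: $17,200 + $1,000 + $6,300 + $300 + $3,400 + $400 = $28,600 (over)
Q1 2027–Q2 2028: $1,000 + $6,300 + $300 + $3,400 + $400 + $800 = $12,200 (under)
Q2 2027–Q3 2028: $6,300 + $300 + $3,400 + $400 + $800 + $25,800 = $37,000 (over)
3 windows exceed the threshold.

3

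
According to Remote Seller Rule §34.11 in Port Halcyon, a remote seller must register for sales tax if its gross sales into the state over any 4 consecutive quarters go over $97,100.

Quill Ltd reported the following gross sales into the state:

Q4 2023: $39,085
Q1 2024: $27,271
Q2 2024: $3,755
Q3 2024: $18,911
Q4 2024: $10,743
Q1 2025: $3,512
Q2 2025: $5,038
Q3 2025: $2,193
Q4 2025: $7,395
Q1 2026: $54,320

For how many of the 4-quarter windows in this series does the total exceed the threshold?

Q4 2023–Q3 2024: $39,085 + $27,271 + $3,755 + $18,911 = $89,022 (under)
Q1 2024–Q4 2024: $27,271 + $3,755 + $18,911 + $10,743 = $60,680 (under)
Q2 2024–Q1 2025: $3,755 + $18,911 + $10,743 + $3,512 = $36,921 (under)
Q3 2024–Q2 2025: $18,911 + $10,743 + $3,512 + $5,038 = $38,204 (under)
Q4 2024–Q3 2025: $10,743 + $3,512 + $5,038 + $2,193 = $21,486 (under)
Q1 2025–Q4 2025: $3,512 + $5,038 + $2,193 + $7,395 = $18,138 (under)
Q2 2025–Q1 2026: $5,038 + $2,193 + $7,395 + $54,320 = $68,946 (under)
0 windows exceed the threshold.

0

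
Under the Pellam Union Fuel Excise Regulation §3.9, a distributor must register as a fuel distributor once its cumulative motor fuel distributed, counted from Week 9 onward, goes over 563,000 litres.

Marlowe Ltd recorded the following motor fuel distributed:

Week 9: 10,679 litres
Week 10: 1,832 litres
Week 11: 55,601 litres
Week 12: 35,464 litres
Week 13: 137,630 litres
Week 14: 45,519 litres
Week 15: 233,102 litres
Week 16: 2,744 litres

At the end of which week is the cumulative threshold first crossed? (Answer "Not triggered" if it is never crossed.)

Through Week 9: 10,679 litres
Through Week 10: 12,511 litres
Through Week 11: 68,112 litres
Through Week 12: 103,576 litres
Through Week 13: 241,206 litres
Through Week 14: 286,725 litres
Through Week 15: 519,827 litres
Through Week 16: 522,571 litres
Final cumulative total 522,571 litres ≤ 563,000 litres; the threshold is never exceeded.

Not triggered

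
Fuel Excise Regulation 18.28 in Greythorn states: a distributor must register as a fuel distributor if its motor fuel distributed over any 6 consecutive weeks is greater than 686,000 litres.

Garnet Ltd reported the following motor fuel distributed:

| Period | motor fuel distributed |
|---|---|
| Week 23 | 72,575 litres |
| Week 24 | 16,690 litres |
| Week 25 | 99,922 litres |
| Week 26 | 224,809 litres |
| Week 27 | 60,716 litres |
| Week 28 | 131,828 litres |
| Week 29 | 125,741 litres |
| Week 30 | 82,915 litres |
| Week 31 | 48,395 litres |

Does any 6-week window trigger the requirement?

Yes

Week 23–Week 28: 72,575 litres + 16,690 litres + 99,922 litres + 224,809 litres + 60,716 litres + 131,828 litres = 606,540 litres (under)
Week 24–Week 29: 16,690 litres + 99,922 litres + 224,809 litres + 60,716 litres + 131,828 litres + 125,741 litres = 659,706 litres (under)
Week 25–Week 30: 99,922 litres + 224,809 litres + 60,716 litres + 131,828 litres + 125,741 litres + 82,915 litres = 725,931 litres (over)
Week 26–Week 31: 224,809 litres + 60,716 litres + 131,828 litres + 125,741 litres + 82,915 litres + 48,395 litres = 674,404 litres (under)
At least one window exceeds 686,000 litres.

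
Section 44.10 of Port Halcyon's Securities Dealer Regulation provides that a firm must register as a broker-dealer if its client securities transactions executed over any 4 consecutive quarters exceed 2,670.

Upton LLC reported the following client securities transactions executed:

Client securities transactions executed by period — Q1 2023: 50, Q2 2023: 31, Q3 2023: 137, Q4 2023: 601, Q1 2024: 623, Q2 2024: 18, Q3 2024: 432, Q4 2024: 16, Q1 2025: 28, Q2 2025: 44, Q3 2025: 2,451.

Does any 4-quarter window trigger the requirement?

Q1 2023–Q4 2023: 50 + 31 + 137 + 601 = 819 (under)
Q2 2023–Q1 2024: 31 + 137 + 601 + 623 = 1,392 (under)
Q3 2023–Q2 2024: 137 + 601 + 623 + 18 = 1,379 (under)
Q4 2023–Q3 2024: 601 + 623 + 18 + 432 = 1,674 (under)
Q1 2024–Q4 2024: 623 + 18 + 432 + 16 = 1,089 (under)
Q2 2024–Q1 2025: 18 + 432 + 16 + 28 = 494 (under)
Q3 2024–Q2 2025: 432 + 16 + 28 + 44 = 520 (under)
Q4 2024–Q3 2025: 16 + 28 + 44 + 2,451 = 2,539 (under)
No window exceeds 2,670.

No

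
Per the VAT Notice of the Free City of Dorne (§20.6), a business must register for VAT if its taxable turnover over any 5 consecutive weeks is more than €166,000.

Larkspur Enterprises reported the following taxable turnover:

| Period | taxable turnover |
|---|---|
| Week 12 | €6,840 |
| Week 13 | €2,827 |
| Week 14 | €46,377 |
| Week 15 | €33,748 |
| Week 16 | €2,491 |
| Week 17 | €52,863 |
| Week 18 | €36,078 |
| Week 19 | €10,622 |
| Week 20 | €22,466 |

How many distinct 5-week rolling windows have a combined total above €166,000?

1

Week 12–Week 16: €6,840 + €2,827 + €46,377 + €33,748 + €2,491 = €92,283 (under)
Week 13–Week 17: €2,827 + €46,377 + €33,748 + €2,491 + €52,863 = €138,306 (under)
Week 14–Week 18: €46,377 + €33,748 + €2,491 + €52,863 + €36,078 = €171,557 (over)
Week 15–Week 19: €33,748 + €2,491 + €52,863 + €36,078 + €10,622 = €135,802 (under)
Week 16–Week 20: €2,491 + €52,863 + €36,078 + €10,622 + €22,466 = €124,520 (under)
1 window exceeds the threshold.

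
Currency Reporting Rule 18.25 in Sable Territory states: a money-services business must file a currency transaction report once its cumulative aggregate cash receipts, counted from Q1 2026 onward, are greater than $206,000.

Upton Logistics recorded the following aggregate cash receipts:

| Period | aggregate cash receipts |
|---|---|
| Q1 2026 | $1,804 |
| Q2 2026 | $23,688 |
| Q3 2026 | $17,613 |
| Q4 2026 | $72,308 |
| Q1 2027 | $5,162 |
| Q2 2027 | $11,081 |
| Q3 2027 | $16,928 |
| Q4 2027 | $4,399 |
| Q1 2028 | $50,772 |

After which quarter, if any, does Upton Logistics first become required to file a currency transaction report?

Through Q1 2026: $1,804
Through Q2 2026: $25,492
Through Q3 2026: $43,105
Through Q4 2026: $115,413
Through Q1 2027: $120,575
Through Q2 2027: $131,656
Through Q3 2027: $148,584
Through Q4 2027: $152,983
Through Q1 2028: $203,755
Final cumulative total $203,755 ≤ $206,000; the threshold is never exceeded.

Not triggered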